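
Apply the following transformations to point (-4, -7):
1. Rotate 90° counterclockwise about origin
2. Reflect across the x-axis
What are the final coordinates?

Step 1: Rotate 90° → (7, -4)
Step 2: Reflect across x-axis → (7, 4)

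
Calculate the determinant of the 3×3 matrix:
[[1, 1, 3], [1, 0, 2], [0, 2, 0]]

Expansion along first row:
det = 1·det([[0,2],[2,0]]) - 1·det([[1,2],[0,0]]) + 3·det([[1,0],[0,2]])
    = 1·(0·0 - 2·2) - 1·(1·0 - 2·0) + 3·(1·2 - 0·0)
    = 1·-4 - 1·0 + 3·2
    = -4 + 0 + 6 = 2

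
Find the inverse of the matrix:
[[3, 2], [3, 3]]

For [[a,b],[c,d]], inverse = (1/det)·[[d,-b],[-c,a]]
det = (3)(3) - (2)(3) = 9 - 6 = 3
Inverse = (1/3)·[[3, -2], [-3, 3]]
= [[1, -2/3], [-1, 1]]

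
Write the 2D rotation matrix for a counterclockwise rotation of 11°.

Rotation matrix formula: [[cos θ, -sin θ], [sin θ, cos θ]]
For θ = 11°:
cos(11°) = 0.9816
sin(11°) = 0.1908
Result: [[0.9816, -0.1908], [0.1908, 0.9816]]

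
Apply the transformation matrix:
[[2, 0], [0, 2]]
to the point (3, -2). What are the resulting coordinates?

Matrix multiplication:
[[2, 0], [0, 2]] × [3, -2]ᵀ
= [(2)(3) + (0)(-2), (0)(3) + (2)(-2)]ᵀ
= [6, -4]ᵀ
Result: (6, -4)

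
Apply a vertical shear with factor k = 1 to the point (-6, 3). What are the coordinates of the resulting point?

Shear matrix for vertical shear with factor k = 1:
[[1, 0], [1, 1]]
Result: (-6, 3) → (-6, -3)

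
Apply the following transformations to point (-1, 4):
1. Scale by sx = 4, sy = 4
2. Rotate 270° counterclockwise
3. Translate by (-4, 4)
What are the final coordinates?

Step 1: Scale → (-4, 16)
Step 2: Rotate 270° → (16, 4)
Step 3: Translate → (12, 8)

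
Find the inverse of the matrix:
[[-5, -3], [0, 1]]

For [[a,b],[c,d]], inverse = (1/det)·[[d,-b],[-c,a]]
det = (-5)(1) - (-3)(0) = -5 - 0 = -5
Inverse = (1/-5)·[[1, 3], [0, -5]]
= [[-1/5, -3/5], [0, 1]]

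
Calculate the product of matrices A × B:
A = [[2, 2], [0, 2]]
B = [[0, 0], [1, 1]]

Matrix multiplication:
C[0][0] = 2×0 + 2×1 = 2
C[0][1] = 2×0 + 2×1 = 2
C[1][0] = 0×0 + 2×1 = 2
C[1][1] = 0×0 + 2×1 = 2
Result: [[2, 2], [2, 2]]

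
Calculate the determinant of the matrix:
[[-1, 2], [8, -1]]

For a 2×2 matrix [[a, b], [c, d]], det = ad - bc
det = (-1)(-1) - (2)(8) = 1 - 16 = -15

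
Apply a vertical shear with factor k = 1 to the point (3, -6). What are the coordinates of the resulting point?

Shear matrix for vertical shear with factor k = 1:
[[1, 0], [1, 1]]
Result: (3, -6) → (3, -3)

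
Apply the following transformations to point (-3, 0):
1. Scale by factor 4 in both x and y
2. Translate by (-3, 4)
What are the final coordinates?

Step 1: Scale (-3, 0) by 4 → (-12, 0)
Step 2: Translate by (-3, 4) → (-15, 4)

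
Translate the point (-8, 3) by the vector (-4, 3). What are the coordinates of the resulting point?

Translation by (-4, 3) (homogeneous matrix [[1, 0, -4], [0, 1, 3], [0, 0, 1]]):
x' = -8 + -4 = -12
y' = 3 + 3 = 6
Result: (-12, 6)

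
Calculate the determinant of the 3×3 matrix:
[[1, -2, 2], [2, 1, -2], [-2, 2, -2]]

Expansion along first row:
det = 1·det([[1,-2],[2,-2]]) - -2·det([[2,-2],[-2,-2]]) + 2·det([[2,1],[-2,2]])
    = 1·(1·-2 - -2·2) - -2·(2·-2 - -2·-2) + 2·(2·2 - 1·-2)
    = 1·2 - -2·-8 + 2·6
    = 2 + -16 + 12 = -2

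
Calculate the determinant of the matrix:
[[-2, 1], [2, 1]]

For a 2×2 matrix [[a, b], [c, d]], det = ad - bc
det = (-2)(1) - (1)(2) = -2 - 2 = -4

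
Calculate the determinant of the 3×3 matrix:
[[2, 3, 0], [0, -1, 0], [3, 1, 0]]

Expansion along first row:
det = 2·det([[-1,0],[1,0]]) - 3·det([[0,0],[3,0]]) + 0·det([[0,-1],[3,1]])
    = 2·(-1·0 - 0·1) - 3·(0·0 - 0·3) + 0·(0·1 - -1·3)
    = 2·0 - 3·0 + 0·3
    = 0 + 0 + 0 = 0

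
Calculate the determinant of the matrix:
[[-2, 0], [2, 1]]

For a 2×2 matrix [[a, b], [c, d]], det = ad - bc
det = (-2)(1) - (0)(2) = -2 - 0 = -2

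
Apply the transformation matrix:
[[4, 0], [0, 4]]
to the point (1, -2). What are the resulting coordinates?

Matrix multiplication:
[[4, 0], [0, 4]] × [1, -2]ᵀ
= [(4)(1) + (0)(-2), (0)(1) + (4)(-2)]ᵀ
= [4, -8]ᵀ
Result: (4, -8)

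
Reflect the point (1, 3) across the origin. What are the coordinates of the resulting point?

Reflection across origin: (1, 3) → (-1, -3)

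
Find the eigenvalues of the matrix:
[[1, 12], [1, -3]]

Characteristic equation: det(A - λI) = 0
λ² - (trace)λ + (det) = 0
trace = 1 + -3 = -2, det = (1)(-3) - (12)(1) = -15
λ² - (-2)λ + (-15) = 0
λ = (-2 ± √((-2)² - 4·(-15))) / 2 = (-2 ± √64) / 2
Solving: λ = -5, 3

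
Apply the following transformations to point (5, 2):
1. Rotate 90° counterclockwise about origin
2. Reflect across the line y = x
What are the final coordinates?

Step 1: Rotate 90° → (-2, 5)
Step 2: Reflect across line y = x → (5, -2)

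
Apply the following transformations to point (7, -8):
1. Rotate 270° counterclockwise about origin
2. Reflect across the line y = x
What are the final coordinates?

Step 1: Rotate 270° → (-8, -7)
Step 2: Reflect across line y = x → (-7, -8)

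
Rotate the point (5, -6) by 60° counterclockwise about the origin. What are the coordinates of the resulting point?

Rotation matrix for 60°: [[cos 60°, -sin 60°], [sin 60°, cos 60°]] ≈ [[0.500000, -0.866025], [0.866025, 0.500000]]
[[0.500000, -0.866025], [0.866025, 0.500000]] × [5, -6]ᵀ ≈ [7.6962, 1.3301]ᵀ
Result: (7.6962, 1.3301)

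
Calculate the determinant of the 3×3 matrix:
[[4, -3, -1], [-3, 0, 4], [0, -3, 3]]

Expansion along first row:
det = 4·det([[0,4],[-3,3]]) - -3·det([[-3,4],[0,3]]) + -1·det([[-3,0],[0,-3]])
    = 4·(0·3 - 4·-3) - -3·(-3·3 - 4·0) + -1·(-3·-3 - 0·0)
    = 4·12 - -3·-9 + -1·9
    = 48 + -27 + -9 = 12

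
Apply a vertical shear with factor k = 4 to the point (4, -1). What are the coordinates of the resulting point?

Shear matrix for vertical shear with factor k = 4:
[[1, 0], [4, 1]]
Result: (4, -1) → (4, 15)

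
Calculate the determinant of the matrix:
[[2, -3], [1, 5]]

For a 2×2 matrix [[a, b], [c, d]], det = ad - bc
det = (2)(5) - (-3)(1) = 10 - -3 = 13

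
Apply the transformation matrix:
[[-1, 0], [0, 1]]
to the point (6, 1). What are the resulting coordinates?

Matrix multiplication:
[[-1, 0], [0, 1]] × [6, 1]ᵀ
= [(-1)(6) + (0)(1), (0)(6) + (1)(1)]ᵀ
= [-6, 1]ᵀ
Result: (-6, 1)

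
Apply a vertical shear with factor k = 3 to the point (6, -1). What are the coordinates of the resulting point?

Shear matrix for vertical shear with factor k = 3:
[[1, 0], [3, 1]]
Result: (6, -1) → (6, 17)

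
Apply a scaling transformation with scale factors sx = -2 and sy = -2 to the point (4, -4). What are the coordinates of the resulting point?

Scaling matrix:
[[-2, 0], [0, -2]]
Result: (4 × -2, -4 × -2) = (-8, 8)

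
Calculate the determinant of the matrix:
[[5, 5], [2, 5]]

For a 2×2 matrix [[a, b], [c, d]], det = ad - bc
det = (5)(5) - (5)(2) = 25 - 10 = 15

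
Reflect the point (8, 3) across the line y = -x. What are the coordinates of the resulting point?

Reflection across line y = -x: (8, 3) → (-3, -8)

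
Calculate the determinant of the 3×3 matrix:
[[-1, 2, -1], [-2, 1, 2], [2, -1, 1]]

Expansion along first row:
det = -1·det([[1,2],[-1,1]]) - 2·det([[-2,2],[2,1]]) + -1·det([[-2,1],[2,-1]])
    = -1·(1·1 - 2·-1) - 2·(-2·1 - 2·2) + -1·(-2·-1 - 1·2)
    = -1·3 - 2·-6 + -1·0
    = -3 + 12 + 0 = 9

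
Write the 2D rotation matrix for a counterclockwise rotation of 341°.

Rotation matrix formula: [[cos θ, -sin θ], [sin θ, cos θ]]
For θ = 341°:
cos(341°) = 0.9455
sin(341°) = -0.3256
Result: [[0.9455, 0.3256], [-0.3256, 0.9455]]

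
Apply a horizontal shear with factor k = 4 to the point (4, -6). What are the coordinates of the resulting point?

Shear matrix for horizontal shear with factor k = 4:
[[1, 4], [0, 1]]
Result: (4, -6) → (-20, -6)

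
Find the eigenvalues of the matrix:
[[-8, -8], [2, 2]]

Characteristic equation: det(A - λI) = 0
λ² - (trace)λ + (det) = 0
trace = -8 + 2 = -6, det = (-8)(2) - (-8)(2) = 0
λ² - (-6)λ + (0) = 0
λ = (-6 ± √((-6)² - 4·(0))) / 2 = (-6 ± √36) / 2
Solving: λ = -6, 0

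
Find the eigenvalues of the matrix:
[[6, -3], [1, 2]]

Characteristic equation: det(A - λI) = 0
λ² - (trace)λ + (det) = 0
trace = 6 + 2 = 8, det = (6)(2) - (-3)(1) = 15
λ² - (8)λ + (15) = 0
λ = (8 ± √((8)² - 4·(15))) / 2 = (8 ± √4) / 2
Solving: λ = 3, 5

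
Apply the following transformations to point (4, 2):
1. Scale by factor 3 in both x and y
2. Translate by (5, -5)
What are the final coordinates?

Step 1: Scale (4, 2) by 3 → (12, 6)
Step 2: Translate by (5, -5) → (17, 1)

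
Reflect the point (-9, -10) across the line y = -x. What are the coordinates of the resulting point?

Reflection across line y = -x: (-9, -10) → (10, 9)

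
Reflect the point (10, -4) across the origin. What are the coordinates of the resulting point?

Reflection across origin: (10, -4) → (-10, 4)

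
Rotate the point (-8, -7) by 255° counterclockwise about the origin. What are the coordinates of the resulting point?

Rotation matrix for 255°: [[cos 255°, -sin 255°], [sin 255°, cos 255°]] ≈ [[-0.258819, 0.965926], [-0.965926, -0.258819]]
[[-0.258819, 0.965926], [-0.965926, -0.258819]] × [-8, -7]ᵀ ≈ [-4.6909, 9.5391]ᵀ
Result: (-4.6909, 9.5391)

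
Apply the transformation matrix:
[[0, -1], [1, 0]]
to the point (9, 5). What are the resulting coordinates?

Matrix multiplication:
[[0, -1], [1, 0]] × [9, 5]ᵀ
= [(0)(9) + (-1)(5), (1)(9) + (0)(5)]ᵀ
= [-5, 9]ᵀ
Result: (-5, 9)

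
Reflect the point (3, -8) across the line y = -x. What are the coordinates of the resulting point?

Reflection across line y = -x: (3, -8) → (8, -3)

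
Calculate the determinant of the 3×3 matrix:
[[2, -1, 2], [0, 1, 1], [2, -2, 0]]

Expansion along first row:
det = 2·det([[1,1],[-2,0]]) - -1·det([[0,1],[2,0]]) + 2·det([[0,1],[2,-2]])
    = 2·(1·0 - 1·-2) - -1·(0·0 - 1·2) + 2·(0·-2 - 1·2)
    = 2·2 - -1·-2 + 2·-2
    = 4 + -2 + -4 = -2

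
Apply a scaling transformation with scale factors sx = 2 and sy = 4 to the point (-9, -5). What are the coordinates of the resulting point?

Scaling matrix:
[[2, 0], [0, 4]]
Result: (-9 × 2, -5 × 4) = (-18, -20)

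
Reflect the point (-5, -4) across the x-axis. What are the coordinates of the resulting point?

Reflection across x-axis: (-5, -4) → (-5, 4)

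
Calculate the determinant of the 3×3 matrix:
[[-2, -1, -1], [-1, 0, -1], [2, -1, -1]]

Expansion along first row:
det = -2·det([[0,-1],[-1,-1]]) - -1·det([[-1,-1],[2,-1]]) + -1·det([[-1,0],[2,-1]])
    = -2·(0·-1 - -1·-1) - -1·(-1·-1 - -1·2) + -1·(-1·-1 - 0·2)
    = -2·-1 - -1·3 + -1·1
    = 2 + 3 + -1 = 4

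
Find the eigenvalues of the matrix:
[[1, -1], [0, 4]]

Characteristic equation: det(A - λI) = 0
λ² - (trace)λ + (det) = 0
trace = 1 + 4 = 5, det = (1)(4) - (-1)(0) = 4
λ² - (5)λ + (4) = 0
λ = (5 ± √((5)² - 4·(4))) / 2 = (5 ± √9) / 2
Solving: λ = 1, 4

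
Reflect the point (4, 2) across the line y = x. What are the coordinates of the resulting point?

Reflection across line y = x: (4, 2) → (2, 4)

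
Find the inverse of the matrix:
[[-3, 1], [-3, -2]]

For [[a,b],[c,d]], inverse = (1/det)·[[d,-b],[-c,a]]
det = (-3)(-2) - (1)(-3) = 6 - -3 = 9
Inverse = (1/9)·[[-2, -1], [3, -3]]
= [[-2/9, -1/9], [1/3, -1/3]]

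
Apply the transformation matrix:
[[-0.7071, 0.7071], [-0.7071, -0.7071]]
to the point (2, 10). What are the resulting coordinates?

Matrix multiplication:
[[-0.7071, 0.7071], [-0.7071, -0.7071]] × [2, 10]ᵀ
= [(-0.7071)(2) + (0.7071)(10), (-0.7071)(2) + (-0.7071)(10)]ᵀ
= [5.6568, -8.4852]ᵀ
Result: (5.6568, -8.4852)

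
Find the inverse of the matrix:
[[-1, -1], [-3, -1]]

For [[a,b],[c,d]], inverse = (1/det)·[[d,-b],[-c,a]]
det = (-1)(-1) - (-1)(-3) = 1 - 3 = -2
Inverse = (1/-2)·[[-1, 1], [3, -1]]
= [[1/2, -1/2], [-3/2, 1/2]]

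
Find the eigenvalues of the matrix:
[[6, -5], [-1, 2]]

Characteristic equation: det(A - λI) = 0
λ² - (trace)λ + (det) = 0
trace = 6 + 2 = 8, det = (6)(2) - (-5)(-1) = 7
λ² - (8)λ + (7) = 0
λ = (8 ± √((8)² - 4·(7))) / 2 = (8 ± √36) / 2
Solving: λ = 1, 7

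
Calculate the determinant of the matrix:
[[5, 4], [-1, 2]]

For a 2×2 matrix [[a, b], [c, d]], det = ad - bc
det = (5)(2) - (4)(-1) = 10 - -4 = 14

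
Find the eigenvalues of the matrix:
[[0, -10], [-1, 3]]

Characteristic equation: det(A - λI) = 0
λ² - (trace)λ + (det) = 0
trace = 0 + 3 = 3, det = (0)(3) - (-10)(-1) = -10
λ² - (3)λ + (-10) = 0
λ = (3 ± √((3)² - 4·(-10))) / 2 = (3 ± √49) / 2
Solving: λ = -2, 5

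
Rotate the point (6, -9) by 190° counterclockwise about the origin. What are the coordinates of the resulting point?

Rotation matrix for 190°: [[cos 190°, -sin 190°], [sin 190°, cos 190°]] ≈ [[-0.984808, 0.173648], [-0.173648, -0.984808]]
[[-0.984808, 0.173648], [-0.173648, -0.984808]] × [6, -9]ᵀ ≈ [-7.4717, 7.8214]ᵀ
Result: (-7.4717, 7.8214)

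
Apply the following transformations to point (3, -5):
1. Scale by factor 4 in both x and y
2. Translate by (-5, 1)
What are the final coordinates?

Step 1: Scale (3, -5) by 4 → (12, -20)
Step 2: Translate by (-5, 1) → (7, -19)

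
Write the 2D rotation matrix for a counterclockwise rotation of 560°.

Rotation matrix formula: [[cos θ, -sin θ], [sin θ, cos θ]]
For θ = 560°:
cos(560°) = -0.9397
sin(560°) = -0.3420
Result: [[-0.9397, 0.3420], [-0.3420, -0.9397]]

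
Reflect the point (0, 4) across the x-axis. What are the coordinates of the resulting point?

Reflection across x-axis: (0, 4) → (0, -4)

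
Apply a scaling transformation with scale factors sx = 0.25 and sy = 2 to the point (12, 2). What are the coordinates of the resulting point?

Scaling matrix:
[[0.25, 0], [0, 2]]
Result: (12 × 0.25, 2 × 2) = (3, 4)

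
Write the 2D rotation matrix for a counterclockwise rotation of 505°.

Rotation matrix formula: [[cos θ, -sin θ], [sin θ, cos θ]]
For θ = 505°:
cos(505°) = -0.8192
sin(505°) = 0.5736
Result: [[-0.8192, -0.5736], [0.5736, -0.8192]]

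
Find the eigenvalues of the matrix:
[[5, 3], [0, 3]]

Characteristic equation: det(A - λI) = 0
λ² - (trace)λ + (det) = 0
trace = 5 + 3 = 8, det = (5)(3) - (3)(0) = 15
λ² - (8)λ + (15) = 0
λ = (8 ± √((8)² - 4·(15))) / 2 = (8 ± √4) / 2
Solving: λ = 3, 5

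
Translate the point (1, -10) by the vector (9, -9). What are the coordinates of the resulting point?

Translation by (9, -9) (homogeneous matrix [[1, 0, 9], [0, 1, -9], [0, 0, 1]]):
x' = 1 + 9 = 10
y' = -10 + -9 = -19
Result: (10, -19)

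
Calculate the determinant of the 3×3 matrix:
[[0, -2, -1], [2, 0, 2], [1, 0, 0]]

Expansion along first row:
det = 0·det([[0,2],[0,0]]) - -2·det([[2,2],[1,0]]) + -1·det([[2,0],[1,0]])
    = 0·(0·0 - 2·0) - -2·(2·0 - 2·1) + -1·(2·0 - 0·1)
    = 0·0 - -2·-2 + -1·0
    = 0 + -4 + 0 = -4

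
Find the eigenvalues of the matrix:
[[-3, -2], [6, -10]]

Characteristic equation: det(A - λI) = 0
λ² - (trace)λ + (det) = 0
trace = -3 + -10 = -13, det = (-3)(-10) - (-2)(6) = 42
λ² - (-13)λ + (42) = 0
λ = (-13 ± √((-13)² - 4·(42))) / 2 = (-13 ± √1) / 2
Solving: λ = -7, -6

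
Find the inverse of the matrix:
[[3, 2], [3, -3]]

For [[a,b],[c,d]], inverse = (1/det)·[[d,-b],[-c,a]]
det = (3)(-3) - (2)(3) = -9 - 6 = -15
Inverse = (1/-15)·[[-3, -2], [-3, 3]]
= [[1/5, 2/15], [1/5, -1/5]]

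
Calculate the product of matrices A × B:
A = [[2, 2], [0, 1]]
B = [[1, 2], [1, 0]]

Matrix multiplication:
C[0][0] = 2×1 + 2×1 = 4
C[0][1] = 2×2 + 2×0 = 4
C[1][0] = 0×1 + 1×1 = 1
C[1][1] = 0×2 + 1×0 = 0
Result: [[4, 4], [1, 0]]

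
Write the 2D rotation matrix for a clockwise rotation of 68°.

Rotation matrix formula: [[cos θ, -sin θ], [sin θ, cos θ]]
A clockwise rotation by 68° is equivalent to a counterclockwise rotation by -68°.
For θ = -68°:
cos(-68°) = 0.3746
sin(-68°) = -0.9272
Result: [[0.3746, 0.9272], [-0.9272, 0.3746]]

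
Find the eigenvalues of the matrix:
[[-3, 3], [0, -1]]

Characteristic equation: det(A - λI) = 0
λ² - (trace)λ + (det) = 0
trace = -3 + -1 = -4, det = (-3)(-1) - (3)(0) = 3
λ² - (-4)λ + (3) = 0
λ = (-4 ± √((-4)² - 4·(3))) / 2 = (-4 ± √4) / 2
Solving: λ = -3, -1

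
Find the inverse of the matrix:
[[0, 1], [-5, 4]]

For [[a,b],[c,d]], inverse = (1/det)·[[d,-b],[-c,a]]
det = (0)(4) - (1)(-5) = 0 - -5 = 5
Inverse = (1/5)·[[4, -1], [5, 0]]
= [[4/5, -1/5], [1, 0]]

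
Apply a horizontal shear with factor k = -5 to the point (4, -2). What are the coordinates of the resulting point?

Shear matrix for horizontal shear with factor k = -5:
[[1, -5], [0, 1]]
Result: (4, -2) → (14, -2)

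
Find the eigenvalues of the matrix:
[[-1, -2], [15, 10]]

Characteristic equation: det(A - λI) = 0
λ² - (trace)λ + (det) = 0
trace = -1 + 10 = 9, det = (-1)(10) - (-2)(15) = 20
λ² - (9)λ + (20) = 0
λ = (9 ± √((9)² - 4·(20))) / 2 = (9 ± √1) / 2
Solving: λ = 4, 5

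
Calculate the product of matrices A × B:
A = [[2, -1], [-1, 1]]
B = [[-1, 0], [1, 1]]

Matrix multiplication:
C[0][0] = 2×-1 + -1×1 = -3
C[0][1] = 2×0 + -1×1 = -1
C[1][0] = -1×-1 + 1×1 = 2
C[1][1] = -1×0 + 1×1 = 1
Result: [[-3, -1], [2, 1]]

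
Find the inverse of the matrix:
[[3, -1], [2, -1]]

For [[a,b],[c,d]], inverse = (1/det)·[[d,-b],[-c,a]]
det = (3)(-1) - (-1)(2) = -3 - -2 = -1
Inverse = (1/-1)·[[-1, 1], [-2, 3]]
= [[1, -1], [2, -3]]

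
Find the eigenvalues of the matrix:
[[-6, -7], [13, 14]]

Characteristic equation: det(A - λI) = 0
λ² - (trace)λ + (det) = 0
trace = -6 + 14 = 8, det = (-6)(14) - (-7)(13) = 7
λ² - (8)λ + (7) = 0
λ = (8 ± √((8)² - 4·(7))) / 2 = (8 ± √36) / 2
Solving: λ = 1, 7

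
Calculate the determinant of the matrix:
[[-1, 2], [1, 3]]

For a 2×2 matrix [[a, b], [c, d]], det = ad - bc
det = (-1)(3) - (2)(1) = -3 - 2 = -5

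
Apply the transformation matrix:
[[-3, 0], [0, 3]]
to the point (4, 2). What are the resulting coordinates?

Matrix multiplication:
[[-3, 0], [0, 3]] × [4, 2]ᵀ
= [(-3)(4) + (0)(2), (0)(4) + (3)(2)]ᵀ
= [-12, 6]ᵀ
Result: (-12, 6)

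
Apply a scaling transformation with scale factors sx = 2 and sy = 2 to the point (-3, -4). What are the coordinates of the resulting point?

Scaling matrix:
[[2, 0], [0, 2]]
Result: (-3 × 2, -4 × 2) = (-6, -8)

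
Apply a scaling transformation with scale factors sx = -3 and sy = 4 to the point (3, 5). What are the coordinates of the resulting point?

Scaling matrix:
[[-3, 0], [0, 4]]
Result: (3 × -3, 5 × 4) = (-9, 20)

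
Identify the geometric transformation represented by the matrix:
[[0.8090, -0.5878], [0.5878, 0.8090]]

This matrix represents: rotation by 36° counterclockwise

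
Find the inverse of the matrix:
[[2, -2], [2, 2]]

For [[a,b],[c,d]], inverse = (1/det)·[[d,-b],[-c,a]]
det = (2)(2) - (-2)(2) = 4 - -4 = 8
Inverse = (1/8)·[[2, 2], [-2, 2]]
= [[1/4, 1/4], [-1/4, 1/4]]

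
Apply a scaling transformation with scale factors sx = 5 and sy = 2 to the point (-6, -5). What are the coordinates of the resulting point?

Scaling matrix:
[[5, 0], [0, 2]]
Result: (-6 × 5, -5 × 2) = (-30, -10)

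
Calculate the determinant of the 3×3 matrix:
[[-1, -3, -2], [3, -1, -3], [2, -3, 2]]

Expansion along first row:
det = -1·det([[-1,-3],[-3,2]]) - -3·det([[3,-3],[2,2]]) + -2·det([[3,-1],[2,-3]])
    = -1·(-1·2 - -3·-3) - -3·(3·2 - -3·2) + -2·(3·-3 - -1·2)
    = -1·-11 - -3·12 + -2·-7
    = 11 + 36 + 14 = 61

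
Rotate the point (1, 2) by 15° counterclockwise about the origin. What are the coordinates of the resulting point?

Rotation matrix for 15°: [[cos 15°, -sin 15°], [sin 15°, cos 15°]] ≈ [[0.965926, -0.258819], [0.258819, 0.965926]]
[[0.965926, -0.258819], [0.258819, 0.965926]] × [1, 2]ᵀ ≈ [0.4483, 2.1907]ᵀ
Result: (0.4483, 2.1907)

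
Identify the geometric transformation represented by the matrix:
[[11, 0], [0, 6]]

This matrix represents: non-uniform scaling by sx = 11, sy = 6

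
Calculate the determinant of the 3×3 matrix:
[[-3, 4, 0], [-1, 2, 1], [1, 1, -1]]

Expansion along first row:
det = -3·det([[2,1],[1,-1]]) - 4·det([[-1,1],[1,-1]]) + 0·det([[-1,2],[1,1]])
    = -3·(2·-1 - 1·1) - 4·(-1·-1 - 1·1) + 0·(-1·1 - 2·1)
    = -3·-3 - 4·0 + 0·-3
    = 9 + 0 + 0 = 9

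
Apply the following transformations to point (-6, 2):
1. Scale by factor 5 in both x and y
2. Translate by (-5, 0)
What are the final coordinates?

Step 1: Scale (-6, 2) by 5 → (-30, 10)
Step 2: Translate by (-5, 0) → (-35, 10)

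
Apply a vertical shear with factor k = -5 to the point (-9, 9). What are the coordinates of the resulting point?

Shear matrix for vertical shear with factor k = -5:
[[1, 0], [-5, 1]]
Result: (-9, 9) → (-9, 54)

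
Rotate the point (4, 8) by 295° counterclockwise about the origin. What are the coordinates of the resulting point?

Rotation matrix for 295°: [[cos 295°, -sin 295°], [sin 295°, cos 295°]] ≈ [[0.422618, 0.906308], [-0.906308, 0.422618]]
[[0.422618, 0.906308], [-0.906308, 0.422618]] × [4, 8]ᵀ ≈ [8.9409, -0.2443]ᵀ
Result: (8.9409, -0.2443)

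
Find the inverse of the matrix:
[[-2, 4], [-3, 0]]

For [[a,b],[c,d]], inverse = (1/det)·[[d,-b],[-c,a]]
det = (-2)(0) - (4)(-3) = 0 - -12 = 12
Inverse = (1/12)·[[0, -4], [3, -2]]
= [[0, -1/3], [1/4, -1/6]]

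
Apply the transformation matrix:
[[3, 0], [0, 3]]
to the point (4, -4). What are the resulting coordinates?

Matrix multiplication:
[[3, 0], [0, 3]] × [4, -4]ᵀ
= [(3)(4) + (0)(-4), (0)(4) + (3)(-4)]ᵀ
= [12, -12]ᵀ
Result: (12, -12)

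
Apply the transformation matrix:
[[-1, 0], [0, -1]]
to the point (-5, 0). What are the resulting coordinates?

Matrix multiplication:
[[-1, 0], [0, -1]] × [-5, 0]ᵀ
= [(-1)(-5) + (0)(0), (0)(-5) + (-1)(0)]ᵀ
= [5, 0]ᵀ
Result: (5, 0)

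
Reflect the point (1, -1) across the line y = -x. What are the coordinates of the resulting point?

Reflection across line y = -x: (1, -1) → (1, -1)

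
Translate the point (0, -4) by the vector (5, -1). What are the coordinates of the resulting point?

Translation by (5, -1) (homogeneous matrix [[1, 0, 5], [0, 1, -1], [0, 0, 1]]):
x' = 0 + 5 = 5
y' = -4 + -1 = -5
Result: (5, -5)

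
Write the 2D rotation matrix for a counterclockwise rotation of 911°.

Rotation matrix formula: [[cos θ, -sin θ], [sin θ, cos θ]]
For θ = 911°:
cos(911°) = -0.9816
sin(911°) = -0.1908
Result: [[-0.9816, 0.1908], [-0.1908, -0.9816]]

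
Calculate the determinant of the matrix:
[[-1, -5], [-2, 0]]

For a 2×2 matrix [[a, b], [c, d]], det = ad - bc
det = (-1)(0) - (-5)(-2) = 0 - 10 = -10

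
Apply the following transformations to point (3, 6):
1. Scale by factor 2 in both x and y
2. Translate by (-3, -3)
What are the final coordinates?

Step 1: Scale (3, 6) by 2 → (6, 12)
Step 2: Translate by (-3, -3) → (3, 9)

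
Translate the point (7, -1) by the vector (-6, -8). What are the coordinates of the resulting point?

Translation by (-6, -8) (homogeneous matrix [[1, 0, -6], [0, 1, -8], [0, 0, 1]]):
x' = 7 + -6 = 1
y' = -1 + -8 = -9
Result: (1, -9)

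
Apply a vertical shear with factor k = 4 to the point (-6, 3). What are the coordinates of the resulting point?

Shear matrix for vertical shear with factor k = 4:
[[1, 0], [4, 1]]
Result: (-6, 3) → (-6, -21)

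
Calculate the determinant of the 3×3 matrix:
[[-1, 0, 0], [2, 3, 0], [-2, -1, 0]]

Expansion along first row:
det = -1·det([[3,0],[-1,0]]) - 0·det([[2,0],[-2,0]]) + 0·det([[2,3],[-2,-1]])
    = -1·(3·0 - 0·-1) - 0·(2·0 - 0·-2) + 0·(2·-1 - 3·-2)
    = -1·0 - 0·0 + 0·4
    = 0 + 0 + 0 = 0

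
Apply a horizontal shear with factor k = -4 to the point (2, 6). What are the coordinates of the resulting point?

Shear matrix for horizontal shear with factor k = -4:
[[1, -4], [0, 1]]
Result: (2, 6) → (-22, 6)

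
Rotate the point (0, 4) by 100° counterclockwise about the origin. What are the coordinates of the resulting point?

Rotation matrix for 100°: [[cos 100°, -sin 100°], [sin 100°, cos 100°]] ≈ [[-0.173648, -0.984808], [0.984808, -0.173648]]
[[-0.173648, -0.984808], [0.984808, -0.173648]] × [0, 4]ᵀ ≈ [-3.9392, -0.6946]ᵀ
Result: (-3.9392, -0.6946)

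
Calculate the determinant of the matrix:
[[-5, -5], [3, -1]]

For a 2×2 matrix [[a, b], [c, d]], det = ad - bc
det = (-5)(-1) - (-5)(3) = 5 - -15 = 20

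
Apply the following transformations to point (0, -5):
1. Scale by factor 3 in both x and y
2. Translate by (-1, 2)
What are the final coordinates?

Step 1: Scale (0, -5) by 3 → (0, -15)
Step 2: Translate by (-1, 2) → (-1, -13)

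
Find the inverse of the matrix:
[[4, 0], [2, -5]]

For [[a,b],[c,d]], inverse = (1/det)·[[d,-b],[-c,a]]
det = (4)(-5) - (0)(2) = -20 - 0 = -20
Inverse = (1/-20)·[[-5, 0], [-2, 4]]
= [[1/4, 0], [1/10, -1/5]]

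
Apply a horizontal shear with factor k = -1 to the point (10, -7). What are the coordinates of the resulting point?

Shear matrix for horizontal shear with factor k = -1:
[[1, -1], [0, 1]]
Result: (10, -7) → (17, -7)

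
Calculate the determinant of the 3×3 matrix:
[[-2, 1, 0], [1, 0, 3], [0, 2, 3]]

Expansion along first row:
det = -2·det([[0,3],[2,3]]) - 1·det([[1,3],[0,3]]) + 0·det([[1,0],[0,2]])
    = -2·(0·3 - 3·2) - 1·(1·3 - 3·0) + 0·(1·2 - 0·0)
    = -2·-6 - 1·3 + 0·2
    = 12 + -3 + 0 = 9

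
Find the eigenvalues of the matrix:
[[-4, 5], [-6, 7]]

Characteristic equation: det(A - λI) = 0
λ² - (trace)λ + (det) = 0
trace = -4 + 7 = 3, det = (-4)(7) - (5)(-6) = 2
λ² - (3)λ + (2) = 0
λ = (3 ± √((3)² - 4·(2))) / 2 = (3 ± √1) / 2
Solving: λ = 1, 2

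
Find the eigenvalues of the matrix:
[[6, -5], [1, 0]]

Characteristic equation: det(A - λI) = 0
λ² - (trace)λ + (det) = 0
trace = 6 + 0 = 6, det = (6)(0) - (-5)(1) = 5
λ² - (6)λ + (5) = 0
λ = (6 ± √((6)² - 4·(5))) / 2 = (6 ± √16) / 2
Solving: λ = 1, 5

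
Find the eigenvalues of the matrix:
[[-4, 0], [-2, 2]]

Characteristic equation: det(A - λI) = 0
λ² - (trace)λ + (det) = 0
trace = -4 + 2 = -2, det = (-4)(2) - (0)(-2) = -8
λ² - (-2)λ + (-8) = 0
λ = (-2 ± √((-2)² - 4·(-8))) / 2 = (-2 ± √36) / 2
Solving: λ = -4, 2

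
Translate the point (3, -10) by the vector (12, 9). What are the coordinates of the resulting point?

Translation by (12, 9) (homogeneous matrix [[1, 0, 12], [0, 1, 9], [0, 0, 1]]):
x' = 3 + 12 = 15
y' = -10 + 9 = -1
Result: (15, -1)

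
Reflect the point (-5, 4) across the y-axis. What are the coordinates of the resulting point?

Reflection across y-axis: (-5, 4) → (5, 4)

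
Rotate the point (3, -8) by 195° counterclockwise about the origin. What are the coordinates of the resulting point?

Rotation matrix for 195°: [[cos 195°, -sin 195°], [sin 195°, cos 195°]] ≈ [[-0.965926, 0.258819], [-0.258819, -0.965926]]
[[-0.965926, 0.258819], [-0.258819, -0.965926]] × [3, -8]ᵀ ≈ [-4.9683, 6.9509]ᵀ
Result: (-4.9683, 6.9509)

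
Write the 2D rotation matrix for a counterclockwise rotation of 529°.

Rotation matrix formula: [[cos θ, -sin θ], [sin θ, cos θ]]
For θ = 529°:
cos(529°) = -0.9816
sin(529°) = 0.1908
Result: [[-0.9816, -0.1908], [0.1908, -0.9816]]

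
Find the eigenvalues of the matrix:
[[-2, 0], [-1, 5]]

Characteristic equation: det(A - λI) = 0
λ² - (trace)λ + (det) = 0
trace = -2 + 5 = 3, det = (-2)(5) - (0)(-1) = -10
λ² - (3)λ + (-10) = 0
λ = (3 ± √((3)² - 4·(-10))) / 2 = (3 ± √49) / 2
Solving: λ = -2, 5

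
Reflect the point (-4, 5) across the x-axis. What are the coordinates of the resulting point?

Reflection across x-axis: (-4, 5) → (-4, -5)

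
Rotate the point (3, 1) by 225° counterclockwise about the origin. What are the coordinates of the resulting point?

Rotation matrix for 225°: [[cos 225°, -sin 225°], [sin 225°, cos 225°]] ≈ [[-0.707107, 0.707107], [-0.707107, -0.707107]]
[[-0.707107, 0.707107], [-0.707107, -0.707107]] × [3, 1]ᵀ ≈ [-1.4142, -2.8284]ᵀ
Result: (-1.4142, -2.8284)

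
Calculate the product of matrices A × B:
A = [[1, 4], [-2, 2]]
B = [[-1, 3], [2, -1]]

Matrix multiplication:
C[0][0] = 1×-1 + 4×2 = 7
C[0][1] = 1×3 + 4×-1 = -1
C[1][0] = -2×-1 + 2×2 = 6
C[1][1] = -2×3 + 2×-1 = -8
Result: [[7, -1], [6, -8]]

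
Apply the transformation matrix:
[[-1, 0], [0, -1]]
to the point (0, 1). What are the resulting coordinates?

Matrix multiplication:
[[-1, 0], [0, -1]] × [0, 1]ᵀ
= [(-1)(0) + (0)(1), (0)(0) + (-1)(1)]ᵀ
= [0, -1]ᵀ
Result: (0, -1)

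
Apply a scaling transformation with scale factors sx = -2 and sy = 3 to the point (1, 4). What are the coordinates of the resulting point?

Scaling matrix:
[[-2, 0], [0, 3]]
Result: (1 × -2, 4 × 3) = (-2, 12)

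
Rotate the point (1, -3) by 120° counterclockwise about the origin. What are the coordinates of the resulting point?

Rotation matrix for 120°: [[cos 120°, -sin 120°], [sin 120°, cos 120°]] ≈ [[-0.500000, -0.866025], [0.866025, -0.500000]]
[[-0.500000, -0.866025], [0.866025, -0.500000]] × [1, -3]ᵀ ≈ [2.0981, 2.3660]ᵀ
Result: (2.0981, 2.3660)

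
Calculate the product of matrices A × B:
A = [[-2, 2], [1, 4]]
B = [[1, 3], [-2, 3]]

Matrix multiplication:
C[0][0] = -2×1 + 2×-2 = -6
C[0][1] = -2×3 + 2×3 = 0
C[1][0] = 1×1 + 4×-2 = -7
C[1][1] = 1×3 + 4×3 = 15
Result: [[-6, 0], [-7, 15]]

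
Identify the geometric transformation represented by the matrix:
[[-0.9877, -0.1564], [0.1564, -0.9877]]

This matrix represents: rotation by 171° counterclockwise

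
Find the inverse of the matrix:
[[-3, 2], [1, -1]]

For [[a,b],[c,d]], inverse = (1/det)·[[d,-b],[-c,a]]
det = (-3)(-1) - (2)(1) = 3 - 2 = 1
Inverse = [[-1, -2], [-1, -3]]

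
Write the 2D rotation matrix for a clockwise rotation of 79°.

Rotation matrix formula: [[cos θ, -sin θ], [sin θ, cos θ]]
A clockwise rotation by 79° is equivalent to a counterclockwise rotation by -79°.
For θ = -79°:
cos(-79°) = 0.1908
sin(-79°) = -0.9816
Result: [[0.1908, 0.9816], [-0.9816, 0.1908]]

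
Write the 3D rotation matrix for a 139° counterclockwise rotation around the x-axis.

Rotation matrix for counterclockwise 139° around x-axis:
cos(139°) = -0.7547, sin(139°) = 0.6561
Result: [[1, 0, 0], [0, -0.7547, -0.6561], [0, 0.6561, -0.7547]]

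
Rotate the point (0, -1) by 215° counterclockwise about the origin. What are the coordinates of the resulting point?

Rotation matrix for 215°: [[cos 215°, -sin 215°], [sin 215°, cos 215°]] ≈ [[-0.819152, 0.573576], [-0.573576, -0.819152]]
[[-0.819152, 0.573576], [-0.573576, -0.819152]] × [0, -1]ᵀ ≈ [-0.5736, 0.8192]ᵀ
Result: (-0.5736, 0.8192)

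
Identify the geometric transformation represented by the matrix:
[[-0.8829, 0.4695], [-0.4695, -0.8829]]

This matrix represents: rotation by 208° counterclockwise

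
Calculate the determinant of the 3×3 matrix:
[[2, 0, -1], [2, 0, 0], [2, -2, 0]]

Expansion along first row:
det = 2·det([[0,0],[-2,0]]) - 0·det([[2,0],[2,0]]) + -1·det([[2,0],[2,-2]])
    = 2·(0·0 - 0·-2) - 0·(2·0 - 0·2) + -1·(2·-2 - 0·2)
    = 2·0 - 0·0 + -1·-4
    = 0 + 0 + 4 = 4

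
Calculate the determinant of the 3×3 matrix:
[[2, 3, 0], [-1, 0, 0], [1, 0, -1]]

Expansion along first row:
det = 2·det([[0,0],[0,-1]]) - 3·det([[-1,0],[1,-1]]) + 0·det([[-1,0],[1,0]])
    = 2·(0·-1 - 0·0) - 3·(-1·-1 - 0·1) + 0·(-1·0 - 0·1)
    = 2·0 - 3·1 + 0·0
    = 0 + -3 + 0 = -3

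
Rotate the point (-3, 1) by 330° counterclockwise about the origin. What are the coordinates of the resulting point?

Rotation matrix for 330°: [[cos 330°, -sin 330°], [sin 330°, cos 330°]] ≈ [[0.866025, 0.500000], [-0.500000, 0.866025]]
[[0.866025, 0.500000], [-0.500000, 0.866025]] × [-3, 1]ᵀ ≈ [-2.0981, 2.3660]ᵀ
Result: (-2.0981, 2.3660)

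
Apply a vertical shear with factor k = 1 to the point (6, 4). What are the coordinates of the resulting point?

Shear matrix for vertical shear with factor k = 1:
[[1, 0], [1, 1]]
Result: (6, 4) → (6, 10)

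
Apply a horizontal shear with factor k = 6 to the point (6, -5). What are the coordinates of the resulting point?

Shear matrix for horizontal shear with factor k = 6:
[[1, 6], [0, 1]]
Result: (6, -5) → (-24, -5)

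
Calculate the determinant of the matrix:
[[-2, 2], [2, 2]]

For a 2×2 matrix [[a, b], [c, d]], det = ad - bc
det = (-2)(2) - (2)(2) = -4 - 4 = -8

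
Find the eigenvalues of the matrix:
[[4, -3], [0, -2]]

Characteristic equation: det(A - λI) = 0
λ² - (trace)λ + (det) = 0
trace = 4 + -2 = 2, det = (4)(-2) - (-3)(0) = -8
λ² - (2)λ + (-8) = 0
λ = (2 ± √((2)² - 4·(-8))) / 2 = (2 ± √36) / 2
Solving: λ = -2, 4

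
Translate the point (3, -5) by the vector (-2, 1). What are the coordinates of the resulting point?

Translation by (-2, 1) (homogeneous matrix [[1, 0, -2], [0, 1, 1], [0, 0, 1]]):
x' = 3 + -2 = 1
y' = -5 + 1 = -4
Result: (1, -4)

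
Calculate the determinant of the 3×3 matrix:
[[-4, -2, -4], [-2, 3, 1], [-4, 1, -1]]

Expansion along first row:
det = -4·det([[3,1],[1,-1]]) - -2·det([[-2,1],[-4,-1]]) + -4·det([[-2,3],[-4,1]])
    = -4·(3·-1 - 1·1) - -2·(-2·-1 - 1·-4) + -4·(-2·1 - 3·-4)
    = -4·-4 - -2·6 + -4·10
    = 16 + 12 + -40 = -12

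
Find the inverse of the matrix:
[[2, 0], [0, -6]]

For [[a,b],[c,d]], inverse = (1/det)·[[d,-b],[-c,a]]
det = (2)(-6) - (0)(0) = -12 - 0 = -12
Inverse = (1/-12)·[[-6, 0], [0, 2]]
= [[1/2, 0], [0, -1/6]]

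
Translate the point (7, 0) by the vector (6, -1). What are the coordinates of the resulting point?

Translation by (6, -1) (homogeneous matrix [[1, 0, 6], [0, 1, -1], [0, 0, 1]]):
x' = 7 + 6 = 13
y' = 0 + -1 = -1
Result: (13, -1)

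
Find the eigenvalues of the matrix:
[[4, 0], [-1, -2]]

Characteristic equation: det(A - λI) = 0
λ² - (trace)λ + (det) = 0
trace = 4 + -2 = 2, det = (4)(-2) - (0)(-1) = -8
λ² - (2)λ + (-8) = 0
λ = (2 ± √((2)² - 4·(-8))) / 2 = (2 ± √36) / 2
Solving: λ = -2, 4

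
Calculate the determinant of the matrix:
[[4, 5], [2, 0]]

For a 2×2 matrix [[a, b], [c, d]], det = ad - bc
det = (4)(0) - (5)(2) = 0 - 10 = -10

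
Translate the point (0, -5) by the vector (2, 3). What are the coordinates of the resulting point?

Translation by (2, 3) (homogeneous matrix [[1, 0, 2], [0, 1, 3], [0, 0, 1]]):
x' = 0 + 2 = 2
y' = -5 + 3 = -2
Result: (2, -2)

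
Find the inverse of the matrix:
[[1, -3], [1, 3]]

For [[a,b],[c,d]], inverse = (1/det)·[[d,-b],[-c,a]]
det = (1)(3) - (-3)(1) = 3 - -3 = 6
Inverse = (1/6)·[[3, 3], [-1, 1]]
= [[1/2, 1/2], [-1/6, 1/6]]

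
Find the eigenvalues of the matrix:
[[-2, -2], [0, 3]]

Characteristic equation: det(A - λI) = 0
λ² - (trace)λ + (det) = 0
trace = -2 + 3 = 1, det = (-2)(3) - (-2)(0) = -6
λ² - (1)λ + (-6) = 0
λ = (1 ± √((1)² - 4·(-6))) / 2 = (1 ± √25) / 2
Solving: λ = -2, 3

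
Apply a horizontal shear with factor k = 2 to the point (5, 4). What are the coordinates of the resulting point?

Shear matrix for horizontal shear with factor k = 2:
[[1, 2], [0, 1]]
Result: (5, 4) → (13, 4)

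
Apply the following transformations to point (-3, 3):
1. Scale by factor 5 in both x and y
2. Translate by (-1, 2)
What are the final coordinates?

Step 1: Scale (-3, 3) by 5 → (-15, 15)
Step 2: Translate by (-1, 2) → (-16, 17)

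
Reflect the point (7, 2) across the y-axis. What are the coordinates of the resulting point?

Reflection across y-axis: (7, 2) → (-7, 2)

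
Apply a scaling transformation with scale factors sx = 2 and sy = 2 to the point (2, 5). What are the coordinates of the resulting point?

Scaling matrix:
[[2, 0], [0, 2]]
Result: (2 × 2, 5 × 2) = (4, 10)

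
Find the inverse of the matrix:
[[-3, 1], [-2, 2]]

For [[a,b],[c,d]], inverse = (1/det)·[[d,-b],[-c,a]]
det = (-3)(2) - (1)(-2) = -6 - -2 = -4
Inverse = (1/-4)·[[2, -1], [2, -3]]
= [[-1/2, 1/4], [-1/2, 3/4]]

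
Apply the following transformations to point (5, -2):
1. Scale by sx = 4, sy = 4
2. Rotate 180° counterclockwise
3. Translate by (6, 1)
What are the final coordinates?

Step 1: Scale → (20, -8)
Step 2: Rotate 180° → (-20, 8)
Step 3: Translate → (-14, 9)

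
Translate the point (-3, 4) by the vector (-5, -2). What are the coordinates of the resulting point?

Translation by (-5, -2) (homogeneous matrix [[1, 0, -5], [0, 1, -2], [0, 0, 1]]):
x' = -3 + -5 = -8
y' = 4 + -2 = 2
Result: (-8, 2)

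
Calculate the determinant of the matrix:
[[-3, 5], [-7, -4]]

For a 2×2 matrix [[a, b], [c, d]], det = ad - bc
det = (-3)(-4) - (5)(-7) = 12 - -35 = 47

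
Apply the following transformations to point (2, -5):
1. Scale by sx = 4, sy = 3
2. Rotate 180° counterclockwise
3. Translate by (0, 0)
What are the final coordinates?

Step 1: Scale → (8, -15)
Step 2: Rotate 180° → (-8, 15)
Step 3: Translate → (-8, 15)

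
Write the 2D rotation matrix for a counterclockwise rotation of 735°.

Rotation matrix formula: [[cos θ, -sin θ], [sin θ, cos θ]]
For θ = 735°:
cos(735°) = 0.9659
sin(735°) = 0.2588
Result: [[0.9659, -0.2588], [0.2588, 0.9659]]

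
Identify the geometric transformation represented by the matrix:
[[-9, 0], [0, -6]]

This matrix represents: non-uniform scaling by sx = -9, sy = -6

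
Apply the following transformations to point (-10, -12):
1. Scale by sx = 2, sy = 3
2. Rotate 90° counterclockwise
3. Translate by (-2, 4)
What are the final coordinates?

Step 1: Scale → (-20, -36)
Step 2: Rotate 90° → (36, -20)
Step 3: Translate → (34, -16)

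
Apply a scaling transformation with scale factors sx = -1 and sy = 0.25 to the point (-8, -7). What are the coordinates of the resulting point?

Scaling matrix:
[[-1, 0], [0, 0.25]]
Result: (-8 × -1, -7 × 0.25) = (8, -1.75)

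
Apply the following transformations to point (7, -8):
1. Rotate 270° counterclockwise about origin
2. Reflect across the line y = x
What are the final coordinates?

Step 1: Rotate 270° → (-8, -7)
Step 2: Reflect across line y = x → (-7, -8)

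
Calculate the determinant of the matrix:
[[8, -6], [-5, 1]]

For a 2×2 matrix [[a, b], [c, d]], det = ad - bc
det = (8)(1) - (-6)(-5) = 8 - 30 = -22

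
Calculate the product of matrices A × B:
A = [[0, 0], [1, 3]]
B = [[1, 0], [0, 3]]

Matrix multiplication:
C[0][0] = 0×1 + 0×0 = 0
C[0][1] = 0×0 + 0×3 = 0
C[1][0] = 1×1 + 3×0 = 1
C[1][1] = 1×0 + 3×3 = 9
Result: [[0, 0], [1, 9]]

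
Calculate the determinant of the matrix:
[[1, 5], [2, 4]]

For a 2×2 matrix [[a, b], [c, d]], det = ad - bc
det = (1)(4) - (5)(2) = 4 - 10 = -6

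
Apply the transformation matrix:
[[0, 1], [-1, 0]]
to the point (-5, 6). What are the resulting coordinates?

Matrix multiplication:
[[0, 1], [-1, 0]] × [-5, 6]ᵀ
= [(0)(-5) + (1)(6), (-1)(-5) + (0)(6)]ᵀ
= [6, 5]ᵀ
Result: (6, 5)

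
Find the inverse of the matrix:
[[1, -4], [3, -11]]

For [[a,b],[c,d]], inverse = (1/det)·[[d,-b],[-c,a]]
det = (1)(-11) - (-4)(3) = -11 - -12 = 1
Inverse = [[-11, 4], [-3, 1]]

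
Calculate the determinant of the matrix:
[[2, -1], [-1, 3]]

For a 2×2 matrix [[a, b], [c, d]], det = ad - bc
det = (2)(3) - (-1)(-1) = 6 - 1 = 5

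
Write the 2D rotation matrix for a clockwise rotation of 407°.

Rotation matrix formula: [[cos θ, -sin θ], [sin θ, cos θ]]
A clockwise rotation by 407° is equivalent to a counterclockwise rotation by -407°.
For θ = -407°:
cos(-407°) = 0.6820
sin(-407°) = -0.7314
Result: [[0.6820, 0.7314], [-0.7314, 0.6820]]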